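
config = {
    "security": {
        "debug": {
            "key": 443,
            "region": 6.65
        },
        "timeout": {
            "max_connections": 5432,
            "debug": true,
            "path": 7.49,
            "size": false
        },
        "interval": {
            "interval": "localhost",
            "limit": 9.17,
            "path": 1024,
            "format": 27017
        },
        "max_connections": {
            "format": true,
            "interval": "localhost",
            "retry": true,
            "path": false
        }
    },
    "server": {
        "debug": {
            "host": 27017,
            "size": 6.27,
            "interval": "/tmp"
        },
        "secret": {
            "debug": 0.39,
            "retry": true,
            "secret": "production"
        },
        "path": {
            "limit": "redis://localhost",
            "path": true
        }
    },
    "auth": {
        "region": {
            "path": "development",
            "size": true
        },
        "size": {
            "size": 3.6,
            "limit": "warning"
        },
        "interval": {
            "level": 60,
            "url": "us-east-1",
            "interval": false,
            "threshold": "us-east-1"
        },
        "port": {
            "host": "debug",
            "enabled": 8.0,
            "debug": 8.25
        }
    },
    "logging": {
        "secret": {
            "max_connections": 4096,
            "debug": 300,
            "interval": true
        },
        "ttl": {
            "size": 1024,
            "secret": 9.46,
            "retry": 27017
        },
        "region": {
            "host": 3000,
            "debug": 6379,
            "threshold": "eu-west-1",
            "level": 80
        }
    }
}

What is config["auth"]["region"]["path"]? "development"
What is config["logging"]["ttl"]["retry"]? 27017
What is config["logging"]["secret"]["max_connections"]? 4096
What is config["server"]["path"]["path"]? True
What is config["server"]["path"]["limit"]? "redis://localhost"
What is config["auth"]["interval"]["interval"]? False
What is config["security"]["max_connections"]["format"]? True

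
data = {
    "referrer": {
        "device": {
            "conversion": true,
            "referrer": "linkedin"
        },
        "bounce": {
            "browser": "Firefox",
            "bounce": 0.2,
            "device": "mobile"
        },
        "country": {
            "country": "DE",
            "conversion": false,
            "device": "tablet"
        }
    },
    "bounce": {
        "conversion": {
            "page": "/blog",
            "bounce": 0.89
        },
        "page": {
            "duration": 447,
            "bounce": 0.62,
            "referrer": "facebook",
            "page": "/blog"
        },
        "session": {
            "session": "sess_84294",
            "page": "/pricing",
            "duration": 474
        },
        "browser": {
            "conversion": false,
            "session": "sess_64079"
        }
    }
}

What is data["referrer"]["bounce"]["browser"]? "Firefox"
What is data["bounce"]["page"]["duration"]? 447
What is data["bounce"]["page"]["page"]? "/blog"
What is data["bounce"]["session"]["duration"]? 474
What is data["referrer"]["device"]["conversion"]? True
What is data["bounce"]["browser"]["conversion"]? False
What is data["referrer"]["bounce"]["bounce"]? 0.2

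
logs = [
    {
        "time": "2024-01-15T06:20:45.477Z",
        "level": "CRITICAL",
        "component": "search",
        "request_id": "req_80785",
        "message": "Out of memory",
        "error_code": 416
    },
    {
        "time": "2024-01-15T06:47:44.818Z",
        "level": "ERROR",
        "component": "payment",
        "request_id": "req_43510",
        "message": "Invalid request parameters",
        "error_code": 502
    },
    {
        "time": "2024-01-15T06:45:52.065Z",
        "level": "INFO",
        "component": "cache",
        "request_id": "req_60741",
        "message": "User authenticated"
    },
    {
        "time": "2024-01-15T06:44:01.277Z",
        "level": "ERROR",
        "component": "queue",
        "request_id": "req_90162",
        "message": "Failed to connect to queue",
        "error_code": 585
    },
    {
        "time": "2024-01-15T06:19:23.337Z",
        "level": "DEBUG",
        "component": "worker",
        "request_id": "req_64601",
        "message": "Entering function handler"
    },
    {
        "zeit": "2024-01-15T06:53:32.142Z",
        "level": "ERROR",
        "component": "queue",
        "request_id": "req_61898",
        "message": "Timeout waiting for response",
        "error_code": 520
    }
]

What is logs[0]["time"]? "2024-01-15T06:20:45.477Z"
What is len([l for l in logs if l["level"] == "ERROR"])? 3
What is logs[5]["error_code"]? 520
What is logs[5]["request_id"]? "req_61898"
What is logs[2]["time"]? "2024-01-15T06:45:52.065Z"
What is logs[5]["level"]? "ERROR"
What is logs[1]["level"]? "ERROR"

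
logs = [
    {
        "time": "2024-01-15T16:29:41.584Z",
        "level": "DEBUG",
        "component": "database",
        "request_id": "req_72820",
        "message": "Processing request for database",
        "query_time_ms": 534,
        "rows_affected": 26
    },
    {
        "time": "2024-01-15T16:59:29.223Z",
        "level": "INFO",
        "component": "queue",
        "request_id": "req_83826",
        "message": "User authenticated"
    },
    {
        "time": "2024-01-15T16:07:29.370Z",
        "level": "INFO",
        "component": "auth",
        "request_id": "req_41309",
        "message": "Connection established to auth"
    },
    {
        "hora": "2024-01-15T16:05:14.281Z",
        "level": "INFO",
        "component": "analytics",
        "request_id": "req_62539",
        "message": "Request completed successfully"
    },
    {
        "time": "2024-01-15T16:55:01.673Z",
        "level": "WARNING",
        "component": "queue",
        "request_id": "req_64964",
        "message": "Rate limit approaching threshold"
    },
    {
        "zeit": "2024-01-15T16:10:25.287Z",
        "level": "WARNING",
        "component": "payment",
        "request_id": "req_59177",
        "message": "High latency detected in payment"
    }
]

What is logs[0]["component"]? "database"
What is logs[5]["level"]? "WARNING"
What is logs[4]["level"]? "WARNING"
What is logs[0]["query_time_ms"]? 534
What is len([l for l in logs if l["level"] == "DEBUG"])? 1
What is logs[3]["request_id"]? "req_62539"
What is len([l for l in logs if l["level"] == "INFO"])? 3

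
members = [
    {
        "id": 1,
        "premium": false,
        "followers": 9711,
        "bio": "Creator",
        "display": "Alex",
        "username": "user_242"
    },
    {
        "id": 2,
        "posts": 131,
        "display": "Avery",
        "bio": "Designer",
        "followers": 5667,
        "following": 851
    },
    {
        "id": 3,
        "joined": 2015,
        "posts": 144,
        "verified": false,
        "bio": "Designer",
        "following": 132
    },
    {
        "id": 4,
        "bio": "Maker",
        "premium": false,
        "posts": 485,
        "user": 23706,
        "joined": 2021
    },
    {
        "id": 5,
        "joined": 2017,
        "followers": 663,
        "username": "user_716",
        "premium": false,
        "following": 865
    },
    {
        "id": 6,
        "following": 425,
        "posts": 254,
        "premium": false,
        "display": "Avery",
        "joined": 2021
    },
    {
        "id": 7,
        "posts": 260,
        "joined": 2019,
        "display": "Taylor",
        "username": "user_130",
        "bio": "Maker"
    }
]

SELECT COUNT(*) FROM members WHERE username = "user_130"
1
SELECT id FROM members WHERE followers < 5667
[5]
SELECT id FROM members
[1, 2, 3, 4, 5, 6, 7]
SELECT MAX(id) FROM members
7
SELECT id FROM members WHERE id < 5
[1, 2, 3, 4]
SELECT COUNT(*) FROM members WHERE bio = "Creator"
1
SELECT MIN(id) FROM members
1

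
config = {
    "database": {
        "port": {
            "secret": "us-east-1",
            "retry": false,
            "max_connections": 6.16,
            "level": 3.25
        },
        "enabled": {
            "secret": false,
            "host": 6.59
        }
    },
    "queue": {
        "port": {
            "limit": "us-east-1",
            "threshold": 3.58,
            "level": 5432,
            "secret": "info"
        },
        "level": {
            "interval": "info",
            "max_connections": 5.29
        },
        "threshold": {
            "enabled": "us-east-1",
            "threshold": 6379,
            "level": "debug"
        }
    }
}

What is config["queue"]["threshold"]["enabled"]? "us-east-1"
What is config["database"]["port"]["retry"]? False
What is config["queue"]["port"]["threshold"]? 3.58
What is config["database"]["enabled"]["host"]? 6.59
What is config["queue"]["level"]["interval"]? "info"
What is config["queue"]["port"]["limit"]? "us-east-1"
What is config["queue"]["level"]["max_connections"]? 5.29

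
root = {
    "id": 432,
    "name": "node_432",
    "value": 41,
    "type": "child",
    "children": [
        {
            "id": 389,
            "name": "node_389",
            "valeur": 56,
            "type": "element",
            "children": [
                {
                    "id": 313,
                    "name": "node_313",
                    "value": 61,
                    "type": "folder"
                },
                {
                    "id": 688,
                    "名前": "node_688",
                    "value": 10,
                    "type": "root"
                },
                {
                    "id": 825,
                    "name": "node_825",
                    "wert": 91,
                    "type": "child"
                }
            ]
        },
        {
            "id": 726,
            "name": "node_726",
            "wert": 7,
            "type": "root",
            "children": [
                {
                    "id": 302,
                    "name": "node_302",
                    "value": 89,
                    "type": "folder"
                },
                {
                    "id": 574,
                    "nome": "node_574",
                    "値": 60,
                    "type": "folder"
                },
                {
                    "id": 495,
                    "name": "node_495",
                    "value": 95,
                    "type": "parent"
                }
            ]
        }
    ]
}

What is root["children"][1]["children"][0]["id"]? 302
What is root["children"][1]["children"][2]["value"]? 95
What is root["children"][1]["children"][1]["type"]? "folder"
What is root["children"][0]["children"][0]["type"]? "folder"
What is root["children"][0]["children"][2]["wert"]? 91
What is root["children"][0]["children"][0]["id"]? 313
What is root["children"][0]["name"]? "node_389"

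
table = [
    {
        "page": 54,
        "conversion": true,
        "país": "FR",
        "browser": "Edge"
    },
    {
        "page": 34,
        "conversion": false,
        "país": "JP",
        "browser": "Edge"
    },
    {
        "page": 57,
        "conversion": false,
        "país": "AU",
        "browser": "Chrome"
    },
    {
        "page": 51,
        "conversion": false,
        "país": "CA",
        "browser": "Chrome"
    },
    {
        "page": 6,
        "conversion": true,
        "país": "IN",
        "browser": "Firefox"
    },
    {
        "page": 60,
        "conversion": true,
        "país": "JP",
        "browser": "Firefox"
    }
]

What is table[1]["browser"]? "Edge"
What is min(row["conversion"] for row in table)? False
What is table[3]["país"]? "CA"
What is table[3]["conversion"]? False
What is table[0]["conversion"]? True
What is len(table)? 6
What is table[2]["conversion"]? False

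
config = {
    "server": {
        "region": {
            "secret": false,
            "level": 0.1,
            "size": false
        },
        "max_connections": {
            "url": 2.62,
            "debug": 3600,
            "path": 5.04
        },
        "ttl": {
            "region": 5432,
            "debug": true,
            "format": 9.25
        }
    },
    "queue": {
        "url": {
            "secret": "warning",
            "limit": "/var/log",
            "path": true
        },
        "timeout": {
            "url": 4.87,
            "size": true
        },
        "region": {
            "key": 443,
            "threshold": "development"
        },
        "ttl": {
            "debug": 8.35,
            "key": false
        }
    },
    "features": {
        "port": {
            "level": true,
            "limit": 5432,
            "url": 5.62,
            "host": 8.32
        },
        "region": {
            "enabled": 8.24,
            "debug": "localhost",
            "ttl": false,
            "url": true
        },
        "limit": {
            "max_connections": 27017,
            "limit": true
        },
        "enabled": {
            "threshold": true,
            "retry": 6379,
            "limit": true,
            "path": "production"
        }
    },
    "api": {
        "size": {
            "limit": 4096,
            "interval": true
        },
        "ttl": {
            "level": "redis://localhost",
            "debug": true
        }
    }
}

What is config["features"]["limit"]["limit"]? True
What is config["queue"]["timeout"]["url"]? 4.87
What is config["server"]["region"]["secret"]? False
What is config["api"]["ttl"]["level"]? "redis://localhost"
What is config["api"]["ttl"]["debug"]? True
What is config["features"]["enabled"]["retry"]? 6379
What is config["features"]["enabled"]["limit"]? True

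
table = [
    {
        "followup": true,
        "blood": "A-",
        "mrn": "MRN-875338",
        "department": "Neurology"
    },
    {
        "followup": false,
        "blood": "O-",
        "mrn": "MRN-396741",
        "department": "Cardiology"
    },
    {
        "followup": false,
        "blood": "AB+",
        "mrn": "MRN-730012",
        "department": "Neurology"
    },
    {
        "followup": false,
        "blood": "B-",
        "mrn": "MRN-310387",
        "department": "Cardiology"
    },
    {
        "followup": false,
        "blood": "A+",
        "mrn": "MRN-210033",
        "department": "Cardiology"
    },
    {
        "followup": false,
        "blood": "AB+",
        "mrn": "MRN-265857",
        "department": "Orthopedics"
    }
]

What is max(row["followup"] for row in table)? True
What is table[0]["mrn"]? "MRN-875338"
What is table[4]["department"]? "Cardiology"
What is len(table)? 6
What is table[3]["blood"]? "B-"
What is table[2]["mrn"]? "MRN-730012"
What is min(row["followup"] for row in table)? False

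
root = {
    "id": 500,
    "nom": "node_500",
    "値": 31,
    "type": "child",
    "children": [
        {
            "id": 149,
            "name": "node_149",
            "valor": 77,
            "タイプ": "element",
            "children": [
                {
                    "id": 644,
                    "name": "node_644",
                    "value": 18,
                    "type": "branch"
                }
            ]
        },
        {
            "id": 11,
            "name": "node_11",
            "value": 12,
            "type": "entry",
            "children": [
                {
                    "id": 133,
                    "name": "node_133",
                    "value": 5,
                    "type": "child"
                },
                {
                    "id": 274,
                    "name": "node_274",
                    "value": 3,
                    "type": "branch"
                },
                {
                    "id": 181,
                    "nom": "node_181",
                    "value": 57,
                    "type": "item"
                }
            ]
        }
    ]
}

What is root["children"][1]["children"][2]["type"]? "item"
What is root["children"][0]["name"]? "node_149"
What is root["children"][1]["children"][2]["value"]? 57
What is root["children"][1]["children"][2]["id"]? 181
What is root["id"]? 500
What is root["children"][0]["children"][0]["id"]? 644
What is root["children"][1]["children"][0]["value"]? 5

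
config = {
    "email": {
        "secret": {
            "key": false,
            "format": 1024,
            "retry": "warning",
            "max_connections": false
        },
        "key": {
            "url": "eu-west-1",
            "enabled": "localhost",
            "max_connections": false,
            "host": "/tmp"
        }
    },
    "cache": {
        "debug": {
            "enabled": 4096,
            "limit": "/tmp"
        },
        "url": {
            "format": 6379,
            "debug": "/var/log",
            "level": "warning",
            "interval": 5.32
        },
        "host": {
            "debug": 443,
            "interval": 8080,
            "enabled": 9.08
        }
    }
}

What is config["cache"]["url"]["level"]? "warning"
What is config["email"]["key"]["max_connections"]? False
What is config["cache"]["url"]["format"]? 6379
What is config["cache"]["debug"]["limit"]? "/tmp"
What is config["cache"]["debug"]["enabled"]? 4096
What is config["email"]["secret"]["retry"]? "warning"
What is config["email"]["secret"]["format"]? 1024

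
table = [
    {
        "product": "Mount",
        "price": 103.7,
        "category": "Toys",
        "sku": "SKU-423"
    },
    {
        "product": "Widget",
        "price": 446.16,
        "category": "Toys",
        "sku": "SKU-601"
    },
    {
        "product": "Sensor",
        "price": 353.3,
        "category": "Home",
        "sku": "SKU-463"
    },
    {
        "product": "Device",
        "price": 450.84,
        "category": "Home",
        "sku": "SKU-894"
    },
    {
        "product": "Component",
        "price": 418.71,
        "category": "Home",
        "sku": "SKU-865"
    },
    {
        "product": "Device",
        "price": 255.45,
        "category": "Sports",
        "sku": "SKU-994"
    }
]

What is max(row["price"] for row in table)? 450.84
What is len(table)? 6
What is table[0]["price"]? 103.7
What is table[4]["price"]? 418.71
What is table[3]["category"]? "Home"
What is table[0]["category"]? "Toys"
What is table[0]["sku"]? "SKU-423"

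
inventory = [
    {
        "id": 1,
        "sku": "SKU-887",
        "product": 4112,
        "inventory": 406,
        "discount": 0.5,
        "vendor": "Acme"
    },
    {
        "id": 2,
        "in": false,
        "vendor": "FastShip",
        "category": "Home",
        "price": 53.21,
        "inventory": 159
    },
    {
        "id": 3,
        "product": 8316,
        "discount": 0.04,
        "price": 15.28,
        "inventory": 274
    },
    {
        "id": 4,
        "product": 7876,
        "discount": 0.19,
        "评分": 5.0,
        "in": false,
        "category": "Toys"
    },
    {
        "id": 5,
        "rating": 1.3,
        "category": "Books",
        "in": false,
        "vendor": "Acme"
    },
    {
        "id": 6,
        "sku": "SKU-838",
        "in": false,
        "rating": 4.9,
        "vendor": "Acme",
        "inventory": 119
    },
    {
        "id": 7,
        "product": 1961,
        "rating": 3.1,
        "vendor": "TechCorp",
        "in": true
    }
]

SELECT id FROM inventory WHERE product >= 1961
[1, 3, 4, 7]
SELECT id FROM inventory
[1, 2, 3, 4, 5, 6, 7]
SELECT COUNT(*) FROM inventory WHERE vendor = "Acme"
3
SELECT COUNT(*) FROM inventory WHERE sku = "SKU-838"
1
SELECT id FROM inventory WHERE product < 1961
[]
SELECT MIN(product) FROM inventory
1961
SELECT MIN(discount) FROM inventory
0.04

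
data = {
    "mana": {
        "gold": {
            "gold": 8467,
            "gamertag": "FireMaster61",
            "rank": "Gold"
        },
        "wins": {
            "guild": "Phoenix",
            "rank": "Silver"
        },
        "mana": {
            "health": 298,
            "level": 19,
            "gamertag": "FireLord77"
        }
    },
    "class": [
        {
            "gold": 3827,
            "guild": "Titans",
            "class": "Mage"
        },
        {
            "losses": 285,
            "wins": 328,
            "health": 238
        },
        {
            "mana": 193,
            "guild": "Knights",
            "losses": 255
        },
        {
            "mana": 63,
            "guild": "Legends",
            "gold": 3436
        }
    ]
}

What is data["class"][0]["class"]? "Mage"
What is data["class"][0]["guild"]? "Titans"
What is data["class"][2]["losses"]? 255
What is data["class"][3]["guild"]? "Legends"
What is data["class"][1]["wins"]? 328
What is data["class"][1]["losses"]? 285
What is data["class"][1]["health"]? 238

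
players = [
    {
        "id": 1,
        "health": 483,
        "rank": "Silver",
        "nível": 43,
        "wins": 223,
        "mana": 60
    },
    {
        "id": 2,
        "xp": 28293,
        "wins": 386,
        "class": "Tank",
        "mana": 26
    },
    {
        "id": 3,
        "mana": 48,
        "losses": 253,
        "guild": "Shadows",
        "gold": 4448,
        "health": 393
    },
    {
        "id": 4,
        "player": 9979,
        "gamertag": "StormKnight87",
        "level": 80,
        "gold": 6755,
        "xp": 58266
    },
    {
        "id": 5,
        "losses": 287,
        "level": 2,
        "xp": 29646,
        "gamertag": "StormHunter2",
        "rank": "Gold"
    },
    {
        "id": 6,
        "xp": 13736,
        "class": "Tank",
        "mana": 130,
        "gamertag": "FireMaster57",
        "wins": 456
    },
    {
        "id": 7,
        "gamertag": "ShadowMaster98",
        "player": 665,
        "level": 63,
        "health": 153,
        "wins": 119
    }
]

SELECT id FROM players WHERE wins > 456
[]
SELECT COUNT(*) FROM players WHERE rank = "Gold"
1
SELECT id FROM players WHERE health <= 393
[3, 7]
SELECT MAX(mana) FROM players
130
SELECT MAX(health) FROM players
483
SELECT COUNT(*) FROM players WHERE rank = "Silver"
1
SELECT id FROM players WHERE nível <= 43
[1]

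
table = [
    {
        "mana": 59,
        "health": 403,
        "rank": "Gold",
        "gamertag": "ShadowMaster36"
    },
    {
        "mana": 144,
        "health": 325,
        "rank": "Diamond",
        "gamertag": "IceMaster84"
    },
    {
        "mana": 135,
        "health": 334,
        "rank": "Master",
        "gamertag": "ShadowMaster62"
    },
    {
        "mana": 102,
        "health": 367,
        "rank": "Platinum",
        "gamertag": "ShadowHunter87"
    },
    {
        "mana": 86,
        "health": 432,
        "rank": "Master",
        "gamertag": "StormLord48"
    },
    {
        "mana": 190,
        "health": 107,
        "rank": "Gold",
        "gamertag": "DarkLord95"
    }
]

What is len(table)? 6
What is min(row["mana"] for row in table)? 59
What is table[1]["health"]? 325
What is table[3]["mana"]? 102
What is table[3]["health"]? 367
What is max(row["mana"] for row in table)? 190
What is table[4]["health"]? 432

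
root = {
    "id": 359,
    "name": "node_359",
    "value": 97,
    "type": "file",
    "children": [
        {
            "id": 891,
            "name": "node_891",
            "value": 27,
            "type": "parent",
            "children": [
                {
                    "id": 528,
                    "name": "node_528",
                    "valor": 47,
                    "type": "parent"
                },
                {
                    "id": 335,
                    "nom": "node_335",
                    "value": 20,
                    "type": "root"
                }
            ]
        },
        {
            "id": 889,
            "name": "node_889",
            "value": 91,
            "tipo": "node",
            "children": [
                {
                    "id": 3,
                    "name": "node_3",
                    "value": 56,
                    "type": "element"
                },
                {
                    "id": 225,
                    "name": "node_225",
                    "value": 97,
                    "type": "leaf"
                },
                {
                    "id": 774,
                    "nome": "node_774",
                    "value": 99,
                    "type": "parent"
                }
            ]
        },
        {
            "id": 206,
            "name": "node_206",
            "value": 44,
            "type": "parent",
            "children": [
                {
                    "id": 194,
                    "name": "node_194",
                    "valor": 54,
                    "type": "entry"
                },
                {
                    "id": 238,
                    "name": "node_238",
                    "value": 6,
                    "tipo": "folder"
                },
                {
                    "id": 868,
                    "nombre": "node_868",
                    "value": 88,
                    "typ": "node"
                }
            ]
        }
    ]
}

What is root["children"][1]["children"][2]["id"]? 774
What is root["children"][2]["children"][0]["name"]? "node_194"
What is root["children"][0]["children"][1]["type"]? "root"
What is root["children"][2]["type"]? "parent"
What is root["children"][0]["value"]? 27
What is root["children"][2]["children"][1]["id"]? 238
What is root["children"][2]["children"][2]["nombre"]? "node_868"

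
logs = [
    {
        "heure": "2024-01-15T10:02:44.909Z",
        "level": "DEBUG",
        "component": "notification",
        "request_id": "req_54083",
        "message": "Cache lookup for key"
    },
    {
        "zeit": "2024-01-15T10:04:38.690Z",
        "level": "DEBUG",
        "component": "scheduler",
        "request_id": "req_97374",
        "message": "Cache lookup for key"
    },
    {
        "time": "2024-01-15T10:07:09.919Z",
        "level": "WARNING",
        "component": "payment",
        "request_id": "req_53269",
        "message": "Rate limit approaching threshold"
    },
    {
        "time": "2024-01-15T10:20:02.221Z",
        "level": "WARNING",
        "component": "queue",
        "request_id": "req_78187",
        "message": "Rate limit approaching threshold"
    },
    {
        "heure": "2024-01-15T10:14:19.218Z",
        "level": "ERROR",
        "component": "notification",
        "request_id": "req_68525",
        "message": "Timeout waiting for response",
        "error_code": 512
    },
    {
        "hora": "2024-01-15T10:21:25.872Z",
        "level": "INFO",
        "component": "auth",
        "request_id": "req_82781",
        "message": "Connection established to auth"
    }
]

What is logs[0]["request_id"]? "req_54083"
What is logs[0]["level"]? "DEBUG"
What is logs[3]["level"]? "WARNING"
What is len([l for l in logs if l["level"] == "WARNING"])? 2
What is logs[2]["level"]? "WARNING"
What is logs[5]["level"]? "INFO"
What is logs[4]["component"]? "notification"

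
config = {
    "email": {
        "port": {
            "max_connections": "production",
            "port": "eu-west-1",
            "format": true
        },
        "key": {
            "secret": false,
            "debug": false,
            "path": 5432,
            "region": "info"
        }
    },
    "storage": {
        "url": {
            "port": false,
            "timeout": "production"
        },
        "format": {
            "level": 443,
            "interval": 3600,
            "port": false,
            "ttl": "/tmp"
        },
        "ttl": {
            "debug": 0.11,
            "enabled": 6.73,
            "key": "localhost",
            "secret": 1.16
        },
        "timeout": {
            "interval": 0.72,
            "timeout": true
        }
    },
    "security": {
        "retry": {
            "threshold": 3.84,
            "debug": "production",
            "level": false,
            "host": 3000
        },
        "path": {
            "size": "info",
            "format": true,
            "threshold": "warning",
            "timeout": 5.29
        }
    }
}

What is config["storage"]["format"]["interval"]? 3600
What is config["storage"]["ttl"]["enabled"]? 6.73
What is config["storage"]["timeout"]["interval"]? 0.72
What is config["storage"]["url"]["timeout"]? "production"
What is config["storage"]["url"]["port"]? False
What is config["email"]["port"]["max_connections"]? "production"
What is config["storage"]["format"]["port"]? False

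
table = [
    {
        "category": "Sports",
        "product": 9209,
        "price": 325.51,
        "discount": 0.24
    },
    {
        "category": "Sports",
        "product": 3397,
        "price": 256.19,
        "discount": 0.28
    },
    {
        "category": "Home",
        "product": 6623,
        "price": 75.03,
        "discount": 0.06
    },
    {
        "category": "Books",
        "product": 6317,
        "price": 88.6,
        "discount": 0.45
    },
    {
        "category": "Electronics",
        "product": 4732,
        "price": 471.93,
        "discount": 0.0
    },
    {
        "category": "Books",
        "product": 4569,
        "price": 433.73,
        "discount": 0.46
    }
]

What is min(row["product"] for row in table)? 3397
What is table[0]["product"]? 9209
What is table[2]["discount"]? 0.06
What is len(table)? 6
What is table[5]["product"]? 4569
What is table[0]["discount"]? 0.24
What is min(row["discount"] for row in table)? 0.0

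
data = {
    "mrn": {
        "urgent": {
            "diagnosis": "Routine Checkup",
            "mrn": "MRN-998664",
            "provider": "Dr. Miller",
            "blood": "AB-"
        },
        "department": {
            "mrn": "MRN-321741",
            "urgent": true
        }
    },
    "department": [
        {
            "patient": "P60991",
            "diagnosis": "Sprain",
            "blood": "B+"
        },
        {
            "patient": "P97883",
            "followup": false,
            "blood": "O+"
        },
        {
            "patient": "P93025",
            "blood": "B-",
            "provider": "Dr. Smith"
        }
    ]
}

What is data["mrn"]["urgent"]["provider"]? "Dr. Miller"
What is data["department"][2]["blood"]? "B-"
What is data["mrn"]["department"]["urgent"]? True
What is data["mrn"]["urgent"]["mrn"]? "MRN-998664"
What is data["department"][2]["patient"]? "P93025"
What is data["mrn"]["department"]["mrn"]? "MRN-321741"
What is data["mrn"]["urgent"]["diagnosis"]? "Routine Checkup"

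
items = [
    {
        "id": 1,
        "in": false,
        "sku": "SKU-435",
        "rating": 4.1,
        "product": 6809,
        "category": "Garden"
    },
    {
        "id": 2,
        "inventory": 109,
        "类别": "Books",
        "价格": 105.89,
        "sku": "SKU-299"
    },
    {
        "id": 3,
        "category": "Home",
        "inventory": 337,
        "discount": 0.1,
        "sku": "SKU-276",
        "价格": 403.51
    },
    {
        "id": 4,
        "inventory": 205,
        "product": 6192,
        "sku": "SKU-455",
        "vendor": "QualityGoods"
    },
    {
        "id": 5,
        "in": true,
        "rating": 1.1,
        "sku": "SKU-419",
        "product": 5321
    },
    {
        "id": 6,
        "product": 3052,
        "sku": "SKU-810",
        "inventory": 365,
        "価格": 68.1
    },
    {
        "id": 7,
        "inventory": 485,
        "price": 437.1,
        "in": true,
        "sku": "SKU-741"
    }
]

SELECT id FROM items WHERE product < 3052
[]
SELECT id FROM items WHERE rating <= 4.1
[1, 5]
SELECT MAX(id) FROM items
7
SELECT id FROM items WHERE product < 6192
[5, 6]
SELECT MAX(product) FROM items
6809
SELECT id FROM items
[1, 2, 3, 4, 5, 6, 7]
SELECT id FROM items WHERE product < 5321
[6]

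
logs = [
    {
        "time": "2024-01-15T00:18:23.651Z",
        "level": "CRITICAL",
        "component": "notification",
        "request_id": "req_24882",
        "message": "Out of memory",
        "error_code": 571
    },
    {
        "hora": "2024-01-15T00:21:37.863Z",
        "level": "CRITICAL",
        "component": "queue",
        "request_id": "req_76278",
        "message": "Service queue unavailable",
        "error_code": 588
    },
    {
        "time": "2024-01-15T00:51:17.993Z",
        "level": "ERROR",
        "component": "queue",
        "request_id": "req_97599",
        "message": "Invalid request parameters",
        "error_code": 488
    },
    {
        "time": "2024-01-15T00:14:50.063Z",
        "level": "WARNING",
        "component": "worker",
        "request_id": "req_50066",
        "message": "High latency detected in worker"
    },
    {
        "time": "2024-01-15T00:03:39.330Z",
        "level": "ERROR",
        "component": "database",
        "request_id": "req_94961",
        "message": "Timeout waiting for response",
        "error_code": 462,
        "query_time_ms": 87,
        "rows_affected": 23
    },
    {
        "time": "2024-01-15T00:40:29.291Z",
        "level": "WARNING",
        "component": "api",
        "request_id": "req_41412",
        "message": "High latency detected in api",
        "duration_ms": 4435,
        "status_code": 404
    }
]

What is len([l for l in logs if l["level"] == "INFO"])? 0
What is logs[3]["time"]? "2024-01-15T00:14:50.063Z"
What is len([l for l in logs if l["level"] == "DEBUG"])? 0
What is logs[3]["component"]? "worker"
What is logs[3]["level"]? "WARNING"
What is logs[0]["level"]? "CRITICAL"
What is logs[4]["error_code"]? 462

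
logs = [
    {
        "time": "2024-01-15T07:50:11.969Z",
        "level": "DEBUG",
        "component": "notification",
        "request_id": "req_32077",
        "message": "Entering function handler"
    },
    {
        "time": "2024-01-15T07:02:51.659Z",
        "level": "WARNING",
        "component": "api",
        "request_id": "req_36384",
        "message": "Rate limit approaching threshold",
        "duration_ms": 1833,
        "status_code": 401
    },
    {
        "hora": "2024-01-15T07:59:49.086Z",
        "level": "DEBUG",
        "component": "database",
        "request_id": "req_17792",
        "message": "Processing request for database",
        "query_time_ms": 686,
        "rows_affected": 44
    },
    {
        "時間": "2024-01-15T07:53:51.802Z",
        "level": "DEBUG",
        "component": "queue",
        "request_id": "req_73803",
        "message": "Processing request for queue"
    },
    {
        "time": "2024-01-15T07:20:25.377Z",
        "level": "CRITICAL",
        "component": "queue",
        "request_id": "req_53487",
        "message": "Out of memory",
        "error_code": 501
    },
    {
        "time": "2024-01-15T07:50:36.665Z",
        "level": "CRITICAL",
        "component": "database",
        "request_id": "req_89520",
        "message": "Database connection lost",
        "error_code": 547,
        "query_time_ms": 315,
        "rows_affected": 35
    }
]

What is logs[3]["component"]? "queue"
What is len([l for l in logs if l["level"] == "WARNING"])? 1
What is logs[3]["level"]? "DEBUG"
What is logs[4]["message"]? "Out of memory"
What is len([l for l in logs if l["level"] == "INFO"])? 0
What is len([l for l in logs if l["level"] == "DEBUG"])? 3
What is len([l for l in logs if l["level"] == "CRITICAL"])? 2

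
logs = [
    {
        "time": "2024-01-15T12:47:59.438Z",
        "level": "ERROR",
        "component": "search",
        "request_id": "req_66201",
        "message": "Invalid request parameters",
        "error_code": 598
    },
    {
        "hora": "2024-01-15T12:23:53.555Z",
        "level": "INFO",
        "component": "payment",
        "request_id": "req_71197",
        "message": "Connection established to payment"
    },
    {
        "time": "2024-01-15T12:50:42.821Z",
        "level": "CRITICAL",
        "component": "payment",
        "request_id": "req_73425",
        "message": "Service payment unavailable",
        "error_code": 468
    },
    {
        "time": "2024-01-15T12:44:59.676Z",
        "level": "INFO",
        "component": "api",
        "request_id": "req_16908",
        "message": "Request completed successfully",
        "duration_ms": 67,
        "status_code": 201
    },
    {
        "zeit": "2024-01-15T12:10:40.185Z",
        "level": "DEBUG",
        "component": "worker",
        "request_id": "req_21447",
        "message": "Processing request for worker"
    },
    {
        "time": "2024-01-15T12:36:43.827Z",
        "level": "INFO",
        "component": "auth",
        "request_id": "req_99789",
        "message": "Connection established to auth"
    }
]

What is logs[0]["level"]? "ERROR"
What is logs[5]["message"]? "Connection established to auth"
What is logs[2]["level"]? "CRITICAL"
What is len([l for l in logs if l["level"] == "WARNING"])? 0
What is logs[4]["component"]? "worker"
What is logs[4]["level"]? "DEBUG"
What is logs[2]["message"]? "Service payment unavailable"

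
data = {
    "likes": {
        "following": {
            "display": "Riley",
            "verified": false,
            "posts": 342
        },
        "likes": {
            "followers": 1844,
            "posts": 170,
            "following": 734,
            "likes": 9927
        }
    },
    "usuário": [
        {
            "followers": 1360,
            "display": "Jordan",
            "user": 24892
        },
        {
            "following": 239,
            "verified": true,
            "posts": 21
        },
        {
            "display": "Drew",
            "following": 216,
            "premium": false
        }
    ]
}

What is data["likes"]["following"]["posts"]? 342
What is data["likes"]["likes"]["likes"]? 9927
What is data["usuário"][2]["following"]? 216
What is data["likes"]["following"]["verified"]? False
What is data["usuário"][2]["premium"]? False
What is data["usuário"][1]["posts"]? 21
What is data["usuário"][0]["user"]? 24892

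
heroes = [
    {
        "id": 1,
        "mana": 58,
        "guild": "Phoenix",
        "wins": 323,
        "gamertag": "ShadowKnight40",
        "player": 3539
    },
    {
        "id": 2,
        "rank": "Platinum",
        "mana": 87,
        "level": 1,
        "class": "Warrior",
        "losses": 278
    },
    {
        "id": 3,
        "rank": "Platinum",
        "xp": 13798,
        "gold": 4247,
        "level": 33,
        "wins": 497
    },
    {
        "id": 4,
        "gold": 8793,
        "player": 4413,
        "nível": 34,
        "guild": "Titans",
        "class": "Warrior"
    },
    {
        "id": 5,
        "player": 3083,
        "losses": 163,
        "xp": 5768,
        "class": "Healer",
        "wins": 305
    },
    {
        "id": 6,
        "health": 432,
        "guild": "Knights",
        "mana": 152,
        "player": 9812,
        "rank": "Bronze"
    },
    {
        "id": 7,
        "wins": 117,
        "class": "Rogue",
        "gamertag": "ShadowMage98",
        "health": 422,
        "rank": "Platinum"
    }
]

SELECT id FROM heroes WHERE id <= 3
[1, 2, 3]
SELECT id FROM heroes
[1, 2, 3, 4, 5, 6, 7]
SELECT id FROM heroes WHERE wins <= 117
[7]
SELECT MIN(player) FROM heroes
3083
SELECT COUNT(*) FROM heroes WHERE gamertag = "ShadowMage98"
1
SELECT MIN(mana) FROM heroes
58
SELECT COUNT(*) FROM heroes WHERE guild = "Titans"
1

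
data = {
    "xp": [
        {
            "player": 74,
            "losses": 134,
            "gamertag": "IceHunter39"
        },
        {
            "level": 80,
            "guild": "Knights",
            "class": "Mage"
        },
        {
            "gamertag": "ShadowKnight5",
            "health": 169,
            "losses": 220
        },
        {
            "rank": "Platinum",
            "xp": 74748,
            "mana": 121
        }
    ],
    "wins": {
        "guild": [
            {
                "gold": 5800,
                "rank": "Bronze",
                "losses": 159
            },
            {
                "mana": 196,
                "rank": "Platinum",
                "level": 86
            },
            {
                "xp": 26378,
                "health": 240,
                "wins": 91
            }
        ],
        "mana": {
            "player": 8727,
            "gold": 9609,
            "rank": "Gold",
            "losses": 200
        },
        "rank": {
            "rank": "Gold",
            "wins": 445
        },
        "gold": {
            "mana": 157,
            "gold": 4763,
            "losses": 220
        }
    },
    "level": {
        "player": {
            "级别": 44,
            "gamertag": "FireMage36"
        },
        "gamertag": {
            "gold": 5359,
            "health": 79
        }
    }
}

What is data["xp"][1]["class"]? "Mage"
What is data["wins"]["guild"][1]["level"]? 86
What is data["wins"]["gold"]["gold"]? 4763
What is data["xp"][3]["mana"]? 121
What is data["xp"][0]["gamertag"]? "IceHunter39"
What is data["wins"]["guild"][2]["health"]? 240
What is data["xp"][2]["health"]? 169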